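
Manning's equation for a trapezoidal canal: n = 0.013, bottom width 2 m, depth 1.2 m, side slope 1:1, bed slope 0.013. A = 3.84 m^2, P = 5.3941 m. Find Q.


R = A/P = 3.84/5.3941 = 0.711889
Q = (1/0.013) * 3.84 * 0.711889^(2/3) * 0.013^0.5

26.8514 m^3/s


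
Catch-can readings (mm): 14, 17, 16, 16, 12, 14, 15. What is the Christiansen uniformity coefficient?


mean = 14.857143 mm
MAD = 1.306122 mm
CU = (1 - 1.306122/14.857143)*100

91.2088 %


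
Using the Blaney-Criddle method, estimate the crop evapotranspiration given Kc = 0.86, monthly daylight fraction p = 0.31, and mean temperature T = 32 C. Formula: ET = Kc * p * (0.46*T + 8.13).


ET = Kc * p * (0.46*T + 8.13)
ET = 0.86 * 0.31 * (0.46*32 + 8.13)
ET = 0.86 * 0.31 * 22.8500

6.0918 mm/day


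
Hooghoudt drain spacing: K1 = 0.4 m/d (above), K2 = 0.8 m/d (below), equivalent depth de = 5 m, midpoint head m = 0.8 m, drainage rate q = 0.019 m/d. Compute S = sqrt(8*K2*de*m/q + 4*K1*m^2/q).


S^2 = 8*K2*de*m/q + 4*K1*m^2/q
S^2 = 8*0.8*5*0.8/0.019 + 4*0.4*0.8^2/0.019
S = sqrt(1401.2632)

37.4335 m


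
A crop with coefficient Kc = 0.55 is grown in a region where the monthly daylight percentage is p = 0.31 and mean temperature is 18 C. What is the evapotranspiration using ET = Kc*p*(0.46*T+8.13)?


ET = Kc * p * (0.46*T + 8.13)
ET = 0.55 * 0.31 * (0.46*18 + 8.13)
ET = 0.55 * 0.31 * 16.4100

2.7979 mm/day


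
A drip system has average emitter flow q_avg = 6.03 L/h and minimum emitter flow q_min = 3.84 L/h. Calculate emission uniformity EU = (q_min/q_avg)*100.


EU = (q_min/q_avg)*100 = (3.84/6.03)*100 = 63.6816%

63.6816 %


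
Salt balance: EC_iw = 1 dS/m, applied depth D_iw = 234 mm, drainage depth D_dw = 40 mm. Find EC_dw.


EC_dw = EC_iw * D_iw / D_dw
EC_dw = 1 * 234 / 40
EC_dw = 234 / 40

5.8500 dS/m


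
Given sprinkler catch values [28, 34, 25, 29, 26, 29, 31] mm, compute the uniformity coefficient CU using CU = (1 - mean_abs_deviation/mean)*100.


mean = 28.857143 mm
MAD = 2.163265 mm
CU = (1 - 2.163265/28.857143)*100

92.5035 %


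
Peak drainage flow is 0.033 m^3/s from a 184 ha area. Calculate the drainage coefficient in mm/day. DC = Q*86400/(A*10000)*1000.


DC = Q * 86400 / (A * 10000) * 1000
DC = 0.033 * 86400 / (184 * 10000) * 1000
DC = 2851200.0000 / 1840000

1.5496 mm/day


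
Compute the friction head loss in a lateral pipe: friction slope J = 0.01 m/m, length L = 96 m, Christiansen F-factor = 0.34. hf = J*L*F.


hf = J * L * F = 0.01 * 96 * 0.34 = 0.3264 m

0.3264 m


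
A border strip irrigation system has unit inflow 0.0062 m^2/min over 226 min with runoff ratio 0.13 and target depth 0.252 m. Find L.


L = q*t/((1+r)*Z)
L = 0.0062*226/((1+0.13)*0.252)
L = 1.4012/0.28476

4.9206 m


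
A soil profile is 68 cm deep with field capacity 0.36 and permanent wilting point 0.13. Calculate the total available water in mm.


AWC = (FC - PWP) * d * 10
AWC = (0.36 - 0.13) * 68 * 10
AWC = 0.2300 * 68 * 10

156.4000 mm


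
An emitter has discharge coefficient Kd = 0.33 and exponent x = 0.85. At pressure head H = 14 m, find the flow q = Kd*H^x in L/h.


q = Kd * H^x = 0.33 * 14^0.85 = 0.33 * 9.423426

3.1097 L/h


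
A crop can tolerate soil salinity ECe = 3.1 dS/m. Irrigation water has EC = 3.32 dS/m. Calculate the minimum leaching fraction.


LR = ECiw / (5*ECe - ECiw)
LR = 3.32 / (5*3.1 - 3.32)
LR = 3.32 / 12.1800

0.2726


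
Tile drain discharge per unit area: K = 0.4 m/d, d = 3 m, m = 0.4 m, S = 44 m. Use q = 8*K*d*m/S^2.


q = 8*K*d*m/S^2
q = 8*0.4*3*0.4/44^2
q = 3.8400 / 1936

0.0020 m/d


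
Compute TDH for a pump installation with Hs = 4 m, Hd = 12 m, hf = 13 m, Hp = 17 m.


TDH = Hs + Hd + hf + Hp = 4 + 12 + 13 + 17 = 46

46 m


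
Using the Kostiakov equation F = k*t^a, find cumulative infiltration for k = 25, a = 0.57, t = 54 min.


F = k * t^a = 25 * 54^0.57
F = 25 * 9.715484

242.8871 mm


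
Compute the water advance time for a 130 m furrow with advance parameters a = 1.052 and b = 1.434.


t = (L/a)^(1/b)
t = (130/1.052)^(1/1.434)
t = 123.574144^(1/1.434)

28.7611 min


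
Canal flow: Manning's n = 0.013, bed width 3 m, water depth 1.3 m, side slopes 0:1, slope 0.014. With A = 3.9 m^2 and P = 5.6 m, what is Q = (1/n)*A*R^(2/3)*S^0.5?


R = A/P = 3.9/5.6 = 0.696429
Q = (1/0.013) * 3.9 * 0.696429^(2/3) * 0.014^0.5

27.8892 m^3/s


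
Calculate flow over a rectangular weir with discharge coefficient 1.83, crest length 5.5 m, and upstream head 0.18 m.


Q = C * L * H^(3/2) = 1.83 * 5.5 * 0.18^1.5 = 1.83 * 5.5 * 0.076368

0.7686 m^3/s


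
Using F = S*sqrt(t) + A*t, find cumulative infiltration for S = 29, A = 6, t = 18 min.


F = S*sqrt(t) + A*t
F = 29*sqrt(18) + 6*18
F = 29*4.242641 + 108

231.0366 mm


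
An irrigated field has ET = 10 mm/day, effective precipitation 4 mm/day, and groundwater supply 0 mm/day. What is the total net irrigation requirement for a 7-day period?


Daily deficit = ET - Pe - GW = 10 - 4 - 0 = 6 mm/day
NIR = 6 * 7 = 42 mm

42.0000 mm


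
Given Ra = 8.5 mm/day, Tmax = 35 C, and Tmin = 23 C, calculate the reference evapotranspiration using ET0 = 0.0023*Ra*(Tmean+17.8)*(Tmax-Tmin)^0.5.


Tmean = (Tmax + Tmin)/2 = (35 + 23)/2 = 29.0
ET0 = 0.0023 * 8.5 * (29.0 + 17.8) * sqrt(35 - 23)
ET0 = 0.0023 * 8.5 * 46.8 * 3.464102

3.1694 mm/day


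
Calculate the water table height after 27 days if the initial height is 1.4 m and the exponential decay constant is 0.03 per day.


m = m0 * exp(-k*t)
m = 1.4 * exp(-0.03 * 27)
m = 1.4 * exp(-0.8100)

0.6228 m


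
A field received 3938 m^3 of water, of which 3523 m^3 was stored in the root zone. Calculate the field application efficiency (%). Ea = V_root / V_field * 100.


Ea = V_root / V_field * 100 = 3523 / 3938 * 100 = 89.4617%

89.4617 %


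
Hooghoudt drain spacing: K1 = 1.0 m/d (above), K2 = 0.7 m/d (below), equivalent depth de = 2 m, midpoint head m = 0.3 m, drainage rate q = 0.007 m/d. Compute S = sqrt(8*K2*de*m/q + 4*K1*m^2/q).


S^2 = 8*K2*de*m/q + 4*K1*m^2/q
S^2 = 8*0.7*2*0.3/0.007 + 4*1.0*0.3^2/0.007
S = sqrt(531.4286)

23.0527 m


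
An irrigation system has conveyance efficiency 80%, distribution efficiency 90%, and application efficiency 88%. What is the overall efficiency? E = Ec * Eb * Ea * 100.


Ec = 0.8, Eb = 0.9, Ea = 0.88
E = 0.8 * 0.9 * 0.88 * 100 = 63.3600%

63.3600 %


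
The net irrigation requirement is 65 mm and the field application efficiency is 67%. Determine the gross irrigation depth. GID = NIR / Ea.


Ea = 67% = 0.67
GID = NIR / Ea = 65 / 0.67 = 97.0149 mm

97.0149 mm


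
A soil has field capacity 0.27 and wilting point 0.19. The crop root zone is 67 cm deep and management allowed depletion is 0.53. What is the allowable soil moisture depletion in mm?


SMD = (FC - PWP) * d * MAD * 10
SMD = (0.27 - 0.19) * 67 * 0.53 * 10
SMD = 0.0800 * 67 * 0.53 * 10

28.4080 mm


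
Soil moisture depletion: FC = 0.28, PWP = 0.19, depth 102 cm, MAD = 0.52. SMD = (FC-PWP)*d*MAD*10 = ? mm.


SMD = (FC - PWP) * d * MAD * 10
SMD = (0.28 - 0.19) * 102 * 0.52 * 10
SMD = 0.0900 * 102 * 0.52 * 10

47.7360 mm


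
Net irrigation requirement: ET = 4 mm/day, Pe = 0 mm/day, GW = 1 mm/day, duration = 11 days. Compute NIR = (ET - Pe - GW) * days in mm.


Daily deficit = ET - Pe - GW = 4 - 0 - 1 = 3 mm/day
NIR = 3 * 11 = 33 mm

33.0000 mm


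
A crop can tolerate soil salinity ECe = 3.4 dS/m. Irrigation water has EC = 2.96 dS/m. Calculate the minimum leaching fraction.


LR = ECiw / (5*ECe - ECiw)
LR = 2.96 / (5*3.4 - 2.96)
LR = 2.96 / 14.0400

0.2108


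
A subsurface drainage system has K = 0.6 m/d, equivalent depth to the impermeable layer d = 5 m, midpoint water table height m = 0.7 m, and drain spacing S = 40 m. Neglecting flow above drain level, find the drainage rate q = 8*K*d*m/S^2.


q = 8*K*d*m/S^2
q = 8*0.6*5*0.7/40^2
q = 16.8000 / 1600

0.0105 m/d


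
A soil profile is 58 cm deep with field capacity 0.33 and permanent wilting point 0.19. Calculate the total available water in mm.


AWC = (FC - PWP) * d * 10
AWC = (0.33 - 0.19) * 58 * 10
AWC = 0.1400 * 58 * 10

81.2000 mm


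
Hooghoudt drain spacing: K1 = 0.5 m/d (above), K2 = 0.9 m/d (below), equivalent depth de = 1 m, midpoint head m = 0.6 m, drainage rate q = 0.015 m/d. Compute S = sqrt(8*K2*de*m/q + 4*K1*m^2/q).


S^2 = 8*K2*de*m/q + 4*K1*m^2/q
S^2 = 8*0.9*1*0.6/0.015 + 4*0.5*0.6^2/0.015
S = sqrt(336.0000)

18.3303 m


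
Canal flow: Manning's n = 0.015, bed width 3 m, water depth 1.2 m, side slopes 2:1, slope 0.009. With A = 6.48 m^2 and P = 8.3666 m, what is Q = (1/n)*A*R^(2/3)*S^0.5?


R = A/P = 6.48/8.3666 = 0.774508
Q = (1/0.015) * 6.48 * 0.774508^(2/3) * 0.009^0.5

34.5639 m^3/s


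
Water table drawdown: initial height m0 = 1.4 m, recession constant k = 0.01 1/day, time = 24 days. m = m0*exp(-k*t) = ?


m = m0 * exp(-k*t)
m = 1.4 * exp(-0.01 * 24)
m = 1.4 * exp(-0.2400)

1.1013 m


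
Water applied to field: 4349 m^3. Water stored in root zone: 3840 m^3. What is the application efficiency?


Ea = V_root / V_field * 100 = 3840 / 4349 * 100 = 88.2962%

88.2962 %


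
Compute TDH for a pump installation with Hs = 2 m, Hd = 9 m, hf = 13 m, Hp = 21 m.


TDH = Hs + Hd + hf + Hp = 2 + 9 + 13 + 21 = 45

45 m


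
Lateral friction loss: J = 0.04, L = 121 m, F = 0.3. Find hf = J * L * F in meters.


hf = J * L * F = 0.04 * 121 * 0.3 = 1.4520 m

1.4520 m


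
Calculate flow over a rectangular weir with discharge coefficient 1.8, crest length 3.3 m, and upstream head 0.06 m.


Q = C * L * H^(3/2) = 1.8 * 3.3 * 0.06^1.5 = 1.8 * 3.3 * 0.014697

0.0873 m^3/s


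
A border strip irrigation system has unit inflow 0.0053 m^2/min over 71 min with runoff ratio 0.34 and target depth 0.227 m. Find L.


L = q*t/((1+r)*Z)
L = 0.0053*71/((1+0.34)*0.227)
L = 0.3763/0.30418

1.2371 m


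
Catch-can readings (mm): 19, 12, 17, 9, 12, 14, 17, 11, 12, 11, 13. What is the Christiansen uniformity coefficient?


mean = 13.363636 mm
MAD = 2.462810 mm
CU = (1 - 2.462810/13.363636)*100

81.5708 %


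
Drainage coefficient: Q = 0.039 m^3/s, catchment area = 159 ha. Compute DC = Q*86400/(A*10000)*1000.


DC = Q * 86400 / (A * 10000) * 1000
DC = 0.039 * 86400 / (159 * 10000) * 1000
DC = 3369600.0000 / 1590000

2.1192 mm/day


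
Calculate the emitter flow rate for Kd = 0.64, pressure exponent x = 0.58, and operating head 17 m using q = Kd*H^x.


q = Kd * H^x = 0.64 * 17^0.58 = 0.64 * 5.172022

3.3101 L/h


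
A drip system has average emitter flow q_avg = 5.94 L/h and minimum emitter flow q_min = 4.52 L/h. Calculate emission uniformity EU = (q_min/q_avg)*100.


EU = (q_min/q_avg)*100 = (4.52/5.94)*100 = 76.0943%

76.0943 %


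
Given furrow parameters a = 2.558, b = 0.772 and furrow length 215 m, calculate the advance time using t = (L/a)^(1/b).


t = (L/a)^(1/b)
t = (215/2.558)^(1/0.772)
t = 84.050039^(1/0.772)

311.1177 min


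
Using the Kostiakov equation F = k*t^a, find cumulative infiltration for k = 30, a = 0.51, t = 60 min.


F = k * t^a = 30 * 60^0.51
F = 30 * 8.069695

242.0908 mm


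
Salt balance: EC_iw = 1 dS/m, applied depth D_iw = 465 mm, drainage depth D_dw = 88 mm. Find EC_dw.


EC_dw = EC_iw * D_iw / D_dw
EC_dw = 1 * 465 / 88
EC_dw = 465 / 88

5.2841 dS/m


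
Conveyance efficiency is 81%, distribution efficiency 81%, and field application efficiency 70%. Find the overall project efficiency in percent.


Ec = 0.81, Eb = 0.81, Ea = 0.7
E = 0.81 * 0.81 * 0.7 * 100 = 45.9270%

45.9270 %


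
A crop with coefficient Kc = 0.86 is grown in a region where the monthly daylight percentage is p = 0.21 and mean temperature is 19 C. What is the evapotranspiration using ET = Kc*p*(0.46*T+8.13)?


ET = Kc * p * (0.46*T + 8.13)
ET = 0.86 * 0.21 * (0.46*19 + 8.13)
ET = 0.86 * 0.21 * 16.8700

3.0467 mm/day


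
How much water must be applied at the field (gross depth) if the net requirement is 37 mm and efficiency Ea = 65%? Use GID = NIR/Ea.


Ea = 65% = 0.65
GID = NIR / Ea = 37 / 0.65 = 56.9231 mm

56.9231 mm


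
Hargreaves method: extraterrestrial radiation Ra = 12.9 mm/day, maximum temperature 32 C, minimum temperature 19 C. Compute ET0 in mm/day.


Tmean = (Tmax + Tmin)/2 = (32 + 19)/2 = 25.5
ET0 = 0.0023 * 12.9 * (25.5 + 17.8) * sqrt(32 - 19)
ET0 = 0.0023 * 12.9 * 43.3 * 3.605551

4.6321 mm/day


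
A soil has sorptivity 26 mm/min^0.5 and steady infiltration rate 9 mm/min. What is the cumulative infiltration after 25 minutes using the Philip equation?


F = S*sqrt(t) + A*t
F = 26*sqrt(25) + 9*25
F = 26*5.000000 + 225

355.0000 mm


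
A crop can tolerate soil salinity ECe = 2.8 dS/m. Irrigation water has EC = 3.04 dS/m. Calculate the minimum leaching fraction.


LR = ECiw / (5*ECe - ECiw)
LR = 3.04 / (5*2.8 - 3.04)
LR = 3.04 / 10.9600

0.2774


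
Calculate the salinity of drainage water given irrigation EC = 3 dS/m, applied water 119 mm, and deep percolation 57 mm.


EC_dw = EC_iw * D_iw / D_dw
EC_dw = 3 * 119 / 57
EC_dw = 357 / 57

6.2632 dS/m


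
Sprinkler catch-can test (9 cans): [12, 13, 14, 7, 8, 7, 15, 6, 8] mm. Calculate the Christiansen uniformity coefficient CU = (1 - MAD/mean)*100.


mean = 10.000000 mm
MAD = 3.111111 mm
CU = (1 - 3.111111/10.000000)*100

68.8889 %


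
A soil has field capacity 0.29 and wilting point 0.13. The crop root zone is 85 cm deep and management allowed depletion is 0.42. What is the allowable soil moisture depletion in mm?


SMD = (FC - PWP) * d * MAD * 10
SMD = (0.29 - 0.13) * 85 * 0.42 * 10
SMD = 0.1600 * 85 * 0.42 * 10

57.1200 mm


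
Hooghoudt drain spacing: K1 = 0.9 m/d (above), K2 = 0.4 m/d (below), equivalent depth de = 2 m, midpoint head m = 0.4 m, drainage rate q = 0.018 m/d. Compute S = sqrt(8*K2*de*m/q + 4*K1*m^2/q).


S^2 = 8*K2*de*m/q + 4*K1*m^2/q
S^2 = 8*0.4*2*0.4/0.018 + 4*0.9*0.4^2/0.018
S = sqrt(174.2222)

13.1993 m


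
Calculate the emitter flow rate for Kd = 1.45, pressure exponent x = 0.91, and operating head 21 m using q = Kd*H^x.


q = Kd * H^x = 1.45 * 21^0.91 = 1.45 * 15.966862

23.1519 L/h


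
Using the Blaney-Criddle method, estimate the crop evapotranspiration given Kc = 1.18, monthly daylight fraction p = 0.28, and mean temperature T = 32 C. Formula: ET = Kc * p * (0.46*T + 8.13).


ET = Kc * p * (0.46*T + 8.13)
ET = 1.18 * 0.28 * (0.46*32 + 8.13)
ET = 1.18 * 0.28 * 22.8500

7.5496 mm/day


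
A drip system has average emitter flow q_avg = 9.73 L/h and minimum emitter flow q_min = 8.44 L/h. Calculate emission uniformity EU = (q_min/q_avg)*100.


EU = (q_min/q_avg)*100 = (8.44/9.73)*100 = 86.7420%

86.7420 %


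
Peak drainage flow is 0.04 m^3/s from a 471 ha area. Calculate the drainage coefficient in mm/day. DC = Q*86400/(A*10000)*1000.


DC = Q * 86400 / (A * 10000) * 1000
DC = 0.04 * 86400 / (471 * 10000) * 1000
DC = 3456000.0000 / 4710000

0.7338 mm/day


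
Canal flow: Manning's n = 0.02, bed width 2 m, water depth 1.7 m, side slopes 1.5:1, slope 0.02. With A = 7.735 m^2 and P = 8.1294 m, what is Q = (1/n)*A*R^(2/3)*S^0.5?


R = A/P = 7.735/8.1294 = 0.951485
Q = (1/0.02) * 7.735 * 0.951485^(2/3) * 0.02^0.5

52.9111 m^3/s


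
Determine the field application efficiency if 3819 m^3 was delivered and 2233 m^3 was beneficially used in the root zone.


Ea = V_root / V_field * 100 = 2233 / 3819 * 100 = 58.4708%

58.4708 %


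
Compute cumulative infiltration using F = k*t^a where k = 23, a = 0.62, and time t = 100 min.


F = k * t^a = 23 * 100^0.62
F = 23 * 17.378008

399.6942 mm


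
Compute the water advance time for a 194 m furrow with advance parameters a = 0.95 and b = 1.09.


t = (L/a)^(1/b)
t = (194/0.95)^(1/1.09)
t = 204.210526^(1/1.09)

131.6248 min


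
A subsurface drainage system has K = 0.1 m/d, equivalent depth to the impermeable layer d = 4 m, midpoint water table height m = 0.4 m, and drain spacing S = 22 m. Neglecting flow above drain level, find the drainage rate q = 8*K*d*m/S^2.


q = 8*K*d*m/S^2
q = 8*0.1*4*0.4/22^2
q = 1.2800 / 484

0.0026 m/d


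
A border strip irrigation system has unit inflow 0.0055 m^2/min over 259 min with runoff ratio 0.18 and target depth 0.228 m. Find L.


L = q*t/((1+r)*Z)
L = 0.0055*259/((1+0.18)*0.228)
L = 1.4245/0.26904

5.2948 m


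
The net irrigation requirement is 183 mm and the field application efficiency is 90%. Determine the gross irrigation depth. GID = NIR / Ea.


Ea = 90% = 0.9
GID = NIR / Ea = 183 / 0.9 = 203.3333 mm

203.3333 mm


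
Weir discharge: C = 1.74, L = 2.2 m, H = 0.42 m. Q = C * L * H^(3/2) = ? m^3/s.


Q = C * L * H^(3/2) = 1.74 * 2.2 * 0.42^1.5 = 1.74 * 2.2 * 0.272191

1.0419 m^3/s


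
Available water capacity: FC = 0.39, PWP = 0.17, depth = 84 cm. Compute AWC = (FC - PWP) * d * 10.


AWC = (FC - PWP) * d * 10
AWC = (0.39 - 0.17) * 84 * 10
AWC = 0.2200 * 84 * 10

184.8000 mm


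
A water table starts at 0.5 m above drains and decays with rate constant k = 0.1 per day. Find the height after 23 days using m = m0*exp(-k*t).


m = m0 * exp(-k*t)
m = 0.5 * exp(-0.1 * 23)
m = 0.5 * exp(-2.3000)

0.0501 m


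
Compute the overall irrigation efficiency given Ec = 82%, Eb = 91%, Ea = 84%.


Ec = 0.82, Eb = 0.91, Ea = 0.84
E = 0.82 * 0.91 * 0.84 * 100 = 62.6808%

62.6808 %


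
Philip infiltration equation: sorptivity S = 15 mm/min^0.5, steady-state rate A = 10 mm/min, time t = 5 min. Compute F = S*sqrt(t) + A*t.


F = S*sqrt(t) + A*t
F = 15*sqrt(5) + 10*5
F = 15*2.236068 + 50

83.5410 mm


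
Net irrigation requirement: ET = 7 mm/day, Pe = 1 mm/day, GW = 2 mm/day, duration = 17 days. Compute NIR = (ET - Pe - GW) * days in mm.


Daily deficit = ET - Pe - GW = 7 - 1 - 2 = 4 mm/day
NIR = 4 * 17 = 68 mm

68.0000 mm


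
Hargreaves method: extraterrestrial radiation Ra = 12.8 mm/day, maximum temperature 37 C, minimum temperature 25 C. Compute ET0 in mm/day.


Tmean = (Tmax + Tmin)/2 = (37 + 25)/2 = 31.0
ET0 = 0.0023 * 12.8 * (31.0 + 17.8) * sqrt(37 - 25)
ET0 = 0.0023 * 12.8 * 48.8 * 3.464102

4.9768 mm/day


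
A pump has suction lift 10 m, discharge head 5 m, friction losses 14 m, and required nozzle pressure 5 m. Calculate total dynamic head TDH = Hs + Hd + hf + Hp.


TDH = Hs + Hd + hf + Hp = 10 + 5 + 14 + 5 = 34

34 m


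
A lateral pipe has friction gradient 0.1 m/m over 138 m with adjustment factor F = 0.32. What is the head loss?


hf = J * L * F = 0.1 * 138 * 0.32 = 4.4160 m

4.4160 m


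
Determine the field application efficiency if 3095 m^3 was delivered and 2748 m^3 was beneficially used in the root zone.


Ea = V_root / V_field * 100 = 2748 / 3095 * 100 = 88.7884%

88.7884 %


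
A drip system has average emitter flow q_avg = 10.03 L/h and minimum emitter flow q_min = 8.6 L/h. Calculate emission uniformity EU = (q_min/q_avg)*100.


EU = (q_min/q_avg)*100 = (8.6/10.03)*100 = 85.7428%

85.7428 %


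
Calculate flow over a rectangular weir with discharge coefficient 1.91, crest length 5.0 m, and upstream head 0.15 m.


Q = C * L * H^(3/2) = 1.91 * 5.0 * 0.15^1.5 = 1.91 * 5.0 * 0.058095

0.5548 m^3/s


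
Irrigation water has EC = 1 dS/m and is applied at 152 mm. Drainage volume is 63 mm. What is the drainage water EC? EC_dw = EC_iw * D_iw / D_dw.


EC_dw = EC_iw * D_iw / D_dw
EC_dw = 1 * 152 / 63
EC_dw = 152 / 63

2.4127 dS/m


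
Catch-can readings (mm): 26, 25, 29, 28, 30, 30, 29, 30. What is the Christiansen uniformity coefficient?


mean = 28.375000 mm
MAD = 1.531250 mm
CU = (1 - 1.531250/28.375000)*100

94.6035 %


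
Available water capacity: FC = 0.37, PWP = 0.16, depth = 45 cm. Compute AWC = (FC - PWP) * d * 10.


AWC = (FC - PWP) * d * 10
AWC = (0.37 - 0.16) * 45 * 10
AWC = 0.2100 * 45 * 10

94.5000 mm


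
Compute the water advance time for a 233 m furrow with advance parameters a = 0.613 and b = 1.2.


t = (L/a)^(1/b)
t = (233/0.613)^(1/1.2)
t = 380.097879^(1/1.2)

141.2254 min


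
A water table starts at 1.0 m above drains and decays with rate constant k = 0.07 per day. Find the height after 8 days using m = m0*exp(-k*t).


m = m0 * exp(-k*t)
m = 1.0 * exp(-0.07 * 8)
m = 1.0 * exp(-0.5600)

0.5712 m


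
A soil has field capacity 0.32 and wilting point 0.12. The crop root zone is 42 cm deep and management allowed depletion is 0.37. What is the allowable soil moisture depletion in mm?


SMD = (FC - PWP) * d * MAD * 10
SMD = (0.32 - 0.12) * 42 * 0.37 * 10
SMD = 0.2000 * 42 * 0.37 * 10

31.0800 mm


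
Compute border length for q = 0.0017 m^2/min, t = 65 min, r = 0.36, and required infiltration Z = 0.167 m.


L = q*t/((1+r)*Z)
L = 0.0017*65/((1+0.36)*0.167)
L = 0.1105/0.22712

0.4865 m


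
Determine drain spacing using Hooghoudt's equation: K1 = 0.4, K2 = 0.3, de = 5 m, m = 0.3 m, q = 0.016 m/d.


S^2 = 8*K2*de*m/q + 4*K1*m^2/q
S^2 = 8*0.3*5*0.3/0.016 + 4*0.4*0.3^2/0.016
S = sqrt(234.0000)

15.2971 m


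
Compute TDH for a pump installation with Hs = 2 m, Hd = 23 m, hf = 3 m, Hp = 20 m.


TDH = Hs + Hd + hf + Hp = 2 + 23 + 3 + 20 = 48

48 m


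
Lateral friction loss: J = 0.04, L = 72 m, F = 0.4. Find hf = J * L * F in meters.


hf = J * L * F = 0.04 * 72 * 0.4 = 1.1520 m

1.1520 m


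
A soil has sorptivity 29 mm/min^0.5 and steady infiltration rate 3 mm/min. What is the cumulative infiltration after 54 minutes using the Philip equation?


F = S*sqrt(t) + A*t
F = 29*sqrt(54) + 3*54
F = 29*7.348469 + 162

375.1056 mm


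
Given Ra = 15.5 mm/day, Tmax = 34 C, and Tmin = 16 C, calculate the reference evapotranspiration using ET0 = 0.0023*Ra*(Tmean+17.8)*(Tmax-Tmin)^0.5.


Tmean = (Tmax + Tmin)/2 = (34 + 16)/2 = 25.0
ET0 = 0.0023 * 15.5 * (25.0 + 17.8) * sqrt(34 - 16)
ET0 = 0.0023 * 15.5 * 42.8 * 4.242641

6.4735 mm/day


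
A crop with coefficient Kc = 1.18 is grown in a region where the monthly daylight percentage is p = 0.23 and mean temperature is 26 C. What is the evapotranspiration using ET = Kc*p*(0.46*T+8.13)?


ET = Kc * p * (0.46*T + 8.13)
ET = 1.18 * 0.23 * (0.46*26 + 8.13)
ET = 1.18 * 0.23 * 20.0900

5.4524 mm/day


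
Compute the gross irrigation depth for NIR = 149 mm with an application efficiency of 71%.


Ea = 71% = 0.71
GID = NIR / Ea = 149 / 0.71 = 209.8592 mm

209.8592 mm


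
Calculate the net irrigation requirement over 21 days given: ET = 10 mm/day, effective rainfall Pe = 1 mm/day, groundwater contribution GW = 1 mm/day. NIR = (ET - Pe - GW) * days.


Daily deficit = ET - Pe - GW = 10 - 1 - 1 = 8 mm/day
NIR = 8 * 21 = 168 mm

168.0000 mm


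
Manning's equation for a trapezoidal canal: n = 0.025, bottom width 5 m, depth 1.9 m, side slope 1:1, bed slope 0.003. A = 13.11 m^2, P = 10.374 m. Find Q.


R = A/P = 13.11/10.374 = 1.263736
Q = (1/0.025) * 13.11 * 1.263736^(2/3) * 0.003^0.5

33.5733 m^3/s


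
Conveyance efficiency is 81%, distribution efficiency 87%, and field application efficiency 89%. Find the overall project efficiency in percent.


Ec = 0.81, Eb = 0.87, Ea = 0.89
E = 0.81 * 0.87 * 0.89 * 100 = 62.7183%

62.7183 %


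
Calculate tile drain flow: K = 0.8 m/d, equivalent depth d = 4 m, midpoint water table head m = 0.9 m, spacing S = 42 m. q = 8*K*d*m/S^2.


q = 8*K*d*m/S^2
q = 8*0.8*4*0.9/42^2
q = 23.0400 / 1764

0.0131 m/d


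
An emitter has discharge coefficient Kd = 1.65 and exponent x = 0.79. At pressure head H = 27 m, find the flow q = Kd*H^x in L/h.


q = Kd * H^x = 1.65 * 27^0.79 = 1.65 * 13.513796

22.2978 L/h


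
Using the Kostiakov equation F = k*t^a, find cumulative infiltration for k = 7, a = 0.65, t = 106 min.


F = k * t^a = 7 * 106^0.65
F = 7 * 20.722818

145.0597 mm


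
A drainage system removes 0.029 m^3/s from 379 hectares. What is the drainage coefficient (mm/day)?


DC = Q * 86400 / (A * 10000) * 1000
DC = 0.029 * 86400 / (379 * 10000) * 1000
DC = 2505600.0000 / 3790000

0.6611 mm/day


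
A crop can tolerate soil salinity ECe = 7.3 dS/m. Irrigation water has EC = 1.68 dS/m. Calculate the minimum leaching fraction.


LR = ECiw / (5*ECe - ECiw)
LR = 1.68 / (5*7.3 - 1.68)
LR = 1.68 / 34.8200

0.0482


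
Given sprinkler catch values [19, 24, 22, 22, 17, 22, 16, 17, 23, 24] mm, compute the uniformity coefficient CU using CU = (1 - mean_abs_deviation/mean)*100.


mean = 20.600000 mm
MAD = 2.680000 mm
CU = (1 - 2.680000/20.600000)*100

86.9903 %


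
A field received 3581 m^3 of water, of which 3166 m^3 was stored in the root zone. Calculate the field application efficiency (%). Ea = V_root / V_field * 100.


Ea = V_root / V_field * 100 = 3166 / 3581 * 100 = 88.4111%

88.4111 %


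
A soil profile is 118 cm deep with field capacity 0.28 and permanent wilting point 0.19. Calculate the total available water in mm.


AWC = (FC - PWP) * d * 10
AWC = (0.28 - 0.19) * 118 * 10
AWC = 0.0900 * 118 * 10

106.2000 mm


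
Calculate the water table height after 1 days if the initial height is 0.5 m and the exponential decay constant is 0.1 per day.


m = m0 * exp(-k*t)
m = 0.5 * exp(-0.1 * 1)
m = 0.5 * exp(-0.1000)

0.4524 m


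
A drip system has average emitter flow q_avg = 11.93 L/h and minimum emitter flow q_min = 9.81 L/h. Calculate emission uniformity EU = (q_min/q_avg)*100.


EU = (q_min/q_avg)*100 = (9.81/11.93)*100 = 82.2297%

82.2297 %


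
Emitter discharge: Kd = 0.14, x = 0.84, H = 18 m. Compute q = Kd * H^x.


q = Kd * H^x = 0.14 * 18^0.84 = 0.14 * 11.335193

1.5869 L/h


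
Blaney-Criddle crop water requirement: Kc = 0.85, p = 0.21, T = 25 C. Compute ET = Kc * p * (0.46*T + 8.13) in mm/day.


ET = Kc * p * (0.46*T + 8.13)
ET = 0.85 * 0.21 * (0.46*25 + 8.13)
ET = 0.85 * 0.21 * 19.6300

3.5040 mm/day


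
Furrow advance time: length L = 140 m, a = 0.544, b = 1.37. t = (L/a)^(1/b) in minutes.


t = (L/a)^(1/b)
t = (140/0.544)^(1/1.37)
t = 257.352941^(1/1.37)

57.4791 min


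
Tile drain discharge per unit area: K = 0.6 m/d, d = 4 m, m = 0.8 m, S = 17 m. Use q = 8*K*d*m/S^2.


q = 8*K*d*m/S^2
q = 8*0.6*4*0.8/17^2
q = 15.3600 / 289

0.0531 m/d


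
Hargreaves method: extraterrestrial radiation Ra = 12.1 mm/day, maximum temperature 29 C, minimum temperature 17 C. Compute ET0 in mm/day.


Tmean = (Tmax + Tmin)/2 = (29 + 17)/2 = 23.0
ET0 = 0.0023 * 12.1 * (23.0 + 17.8) * sqrt(29 - 17)
ET0 = 0.0023 * 12.1 * 40.8 * 3.464102

3.9334 mm/day


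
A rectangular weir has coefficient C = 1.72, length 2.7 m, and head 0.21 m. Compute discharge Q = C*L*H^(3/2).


Q = C * L * H^(3/2) = 1.72 * 2.7 * 0.21^1.5 = 1.72 * 2.7 * 0.096234

0.4469 m^3/s


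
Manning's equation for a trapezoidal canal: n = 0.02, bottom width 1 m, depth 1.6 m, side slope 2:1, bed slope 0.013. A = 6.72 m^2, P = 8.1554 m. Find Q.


R = A/P = 6.72/8.1554 = 0.823994
Q = (1/0.02) * 6.72 * 0.823994^(2/3) * 0.013^0.5

33.6713 m^3/s


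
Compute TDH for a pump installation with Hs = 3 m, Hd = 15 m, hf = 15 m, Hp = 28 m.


TDH = Hs + Hd + hf + Hp = 3 + 15 + 15 + 28 = 61

61 m


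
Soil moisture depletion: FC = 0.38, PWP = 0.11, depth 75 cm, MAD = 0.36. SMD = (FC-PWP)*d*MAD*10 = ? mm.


SMD = (FC - PWP) * d * MAD * 10
SMD = (0.38 - 0.11) * 75 * 0.36 * 10
SMD = 0.2700 * 75 * 0.36 * 10

72.9000 mm


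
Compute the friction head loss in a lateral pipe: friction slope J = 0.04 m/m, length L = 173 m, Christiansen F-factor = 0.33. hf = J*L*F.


hf = J * L * F = 0.04 * 173 * 0.33 = 2.2836 m

2.2836 m


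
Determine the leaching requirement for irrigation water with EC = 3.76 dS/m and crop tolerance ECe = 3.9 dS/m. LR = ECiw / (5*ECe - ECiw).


LR = ECiw / (5*ECe - ECiw)
LR = 3.76 / (5*3.9 - 3.76)
LR = 3.76 / 15.7400

0.2389


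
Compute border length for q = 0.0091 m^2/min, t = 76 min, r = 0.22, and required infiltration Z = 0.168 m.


L = q*t/((1+r)*Z)
L = 0.0091*76/((1+0.22)*0.168)
L = 0.6916/0.20496

3.3743 m


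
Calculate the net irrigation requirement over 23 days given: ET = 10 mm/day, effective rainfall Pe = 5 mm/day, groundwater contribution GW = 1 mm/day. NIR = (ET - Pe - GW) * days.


Daily deficit = ET - Pe - GW = 10 - 5 - 1 = 4 mm/day
NIR = 4 * 23 = 92 mm

92.0000 mm


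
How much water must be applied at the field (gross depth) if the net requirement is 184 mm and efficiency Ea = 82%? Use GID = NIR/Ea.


Ea = 82% = 0.82
GID = NIR / Ea = 184 / 0.82 = 224.3902 mm

224.3902 mm


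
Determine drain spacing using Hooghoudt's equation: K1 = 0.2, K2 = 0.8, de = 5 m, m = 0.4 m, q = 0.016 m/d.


S^2 = 8*K2*de*m/q + 4*K1*m^2/q
S^2 = 8*0.8*5*0.4/0.016 + 4*0.2*0.4^2/0.016
S = sqrt(808.0000)

28.4253 m


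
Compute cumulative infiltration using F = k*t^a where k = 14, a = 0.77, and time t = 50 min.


F = k * t^a = 14 * 50^0.77
F = 14 * 20.333255

284.6656 mm


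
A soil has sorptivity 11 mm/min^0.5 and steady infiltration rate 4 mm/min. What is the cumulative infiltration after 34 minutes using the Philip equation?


F = S*sqrt(t) + A*t
F = 11*sqrt(34) + 4*34
F = 11*5.830952 + 136

200.1405 mm


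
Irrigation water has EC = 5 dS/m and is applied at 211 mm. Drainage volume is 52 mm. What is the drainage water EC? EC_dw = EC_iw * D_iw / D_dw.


EC_dw = EC_iw * D_iw / D_dw
EC_dw = 5 * 211 / 52
EC_dw = 1055 / 52

20.2885 dS/m


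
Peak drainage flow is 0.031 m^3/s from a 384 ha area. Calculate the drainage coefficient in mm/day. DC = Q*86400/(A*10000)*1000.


DC = Q * 86400 / (A * 10000) * 1000
DC = 0.031 * 86400 / (384 * 10000) * 1000
DC = 2678400.0000 / 3840000

0.6975 mm/day


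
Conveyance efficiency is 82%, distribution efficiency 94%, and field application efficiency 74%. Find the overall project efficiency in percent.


Ec = 0.82, Eb = 0.94, Ea = 0.74
E = 0.82 * 0.94 * 0.74 * 100 = 57.0392%

57.0392 %


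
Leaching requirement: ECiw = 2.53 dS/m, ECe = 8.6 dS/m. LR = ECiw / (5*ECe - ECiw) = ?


LR = ECiw / (5*ECe - ECiw)
LR = 2.53 / (5*8.6 - 2.53)
LR = 2.53 / 40.4700

0.0625


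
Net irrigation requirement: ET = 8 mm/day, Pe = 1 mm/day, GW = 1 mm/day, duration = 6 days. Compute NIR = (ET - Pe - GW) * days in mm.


Daily deficit = ET - Pe - GW = 8 - 1 - 1 = 6 mm/day
NIR = 6 * 6 = 36 mm

36.0000 mm


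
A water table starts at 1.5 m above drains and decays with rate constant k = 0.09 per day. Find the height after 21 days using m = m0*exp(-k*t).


m = m0 * exp(-k*t)
m = 1.5 * exp(-0.09 * 21)
m = 1.5 * exp(-1.8900)

0.2266 m


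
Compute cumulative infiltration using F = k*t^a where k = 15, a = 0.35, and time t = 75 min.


F = k * t^a = 15 * 75^0.35
F = 15 * 4.531807

67.9771 mm


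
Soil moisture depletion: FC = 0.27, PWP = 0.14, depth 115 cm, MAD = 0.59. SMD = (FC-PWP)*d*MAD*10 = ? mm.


SMD = (FC - PWP) * d * MAD * 10
SMD = (0.27 - 0.14) * 115 * 0.59 * 10
SMD = 0.1300 * 115 * 0.59 * 10

88.2050 mm


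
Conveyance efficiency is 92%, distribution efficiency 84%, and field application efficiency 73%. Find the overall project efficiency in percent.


Ec = 0.92, Eb = 0.84, Ea = 0.73
E = 0.92 * 0.84 * 0.73 * 100 = 56.4144%

56.4144 %


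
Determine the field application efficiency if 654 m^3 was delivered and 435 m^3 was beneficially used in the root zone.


Ea = V_root / V_field * 100 = 435 / 654 * 100 = 66.5138%

66.5138 %


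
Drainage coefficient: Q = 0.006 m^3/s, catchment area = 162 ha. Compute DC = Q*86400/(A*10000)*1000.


DC = Q * 86400 / (A * 10000) * 1000
DC = 0.006 * 86400 / (162 * 10000) * 1000
DC = 518400.0000 / 1620000

0.3200 mm/day


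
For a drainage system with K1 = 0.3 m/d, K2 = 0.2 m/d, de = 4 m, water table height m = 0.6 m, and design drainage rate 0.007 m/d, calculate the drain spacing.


S^2 = 8*K2*de*m/q + 4*K1*m^2/q
S^2 = 8*0.2*4*0.6/0.007 + 4*0.3*0.6^2/0.007
S = sqrt(610.2857)

24.7040 m


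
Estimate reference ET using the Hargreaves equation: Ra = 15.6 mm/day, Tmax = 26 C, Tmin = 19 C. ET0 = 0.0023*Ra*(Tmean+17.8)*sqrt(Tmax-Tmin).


Tmean = (Tmax + Tmin)/2 = (26 + 19)/2 = 22.5
ET0 = 0.0023 * 15.6 * (22.5 + 17.8) * sqrt(26 - 19)
ET0 = 0.0023 * 15.6 * 40.3 * 2.645751

3.8257 mm/day


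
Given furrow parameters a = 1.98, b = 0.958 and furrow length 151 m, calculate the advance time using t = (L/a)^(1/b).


t = (L/a)^(1/b)
t = (151/1.98)^(1/0.958)
t = 76.262626^(1/0.958)

92.2221 min


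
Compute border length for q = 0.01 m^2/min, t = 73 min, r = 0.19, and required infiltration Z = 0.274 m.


L = q*t/((1+r)*Z)
L = 0.01*73/((1+0.19)*0.274)
L = 0.73/0.32606

2.2389 m


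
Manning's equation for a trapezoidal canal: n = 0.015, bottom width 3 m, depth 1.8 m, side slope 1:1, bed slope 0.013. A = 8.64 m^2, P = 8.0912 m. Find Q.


R = A/P = 8.64/8.0912 = 1.067827
Q = (1/0.015) * 8.64 * 1.067827^(2/3) * 0.013^0.5

68.6112 m^3/s


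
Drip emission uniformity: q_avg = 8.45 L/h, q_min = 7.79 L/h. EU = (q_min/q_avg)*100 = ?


EU = (q_min/q_avg)*100 = (7.79/8.45)*100 = 92.1893%

92.1893 %


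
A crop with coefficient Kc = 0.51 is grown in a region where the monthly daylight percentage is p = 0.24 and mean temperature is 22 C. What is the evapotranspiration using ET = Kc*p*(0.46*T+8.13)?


ET = Kc * p * (0.46*T + 8.13)
ET = 0.51 * 0.24 * (0.46*22 + 8.13)
ET = 0.51 * 0.24 * 18.2500

2.2338 mm/day


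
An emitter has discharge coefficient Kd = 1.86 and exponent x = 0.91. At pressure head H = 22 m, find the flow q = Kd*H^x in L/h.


q = Kd * H^x = 1.86 * 22^0.91 = 1.86 * 16.657301

30.9826 L/h


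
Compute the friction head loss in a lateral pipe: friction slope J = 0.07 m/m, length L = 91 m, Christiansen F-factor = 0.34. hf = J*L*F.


hf = J * L * F = 0.07 * 91 * 0.34 = 2.1658 m

2.1658 m


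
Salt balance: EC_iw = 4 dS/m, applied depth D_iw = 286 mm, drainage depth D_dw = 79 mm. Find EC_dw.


EC_dw = EC_iw * D_iw / D_dw
EC_dw = 4 * 286 / 79
EC_dw = 1144 / 79

14.4810 dS/m


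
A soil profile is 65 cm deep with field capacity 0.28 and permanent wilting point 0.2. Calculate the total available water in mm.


AWC = (FC - PWP) * d * 10
AWC = (0.28 - 0.2) * 65 * 10
AWC = 0.0800 * 65 * 10

52.0000 mm


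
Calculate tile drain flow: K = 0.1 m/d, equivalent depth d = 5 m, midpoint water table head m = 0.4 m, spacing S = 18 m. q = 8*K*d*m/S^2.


q = 8*K*d*m/S^2
q = 8*0.1*5*0.4/18^2
q = 1.6000 / 324

0.0049 m/d


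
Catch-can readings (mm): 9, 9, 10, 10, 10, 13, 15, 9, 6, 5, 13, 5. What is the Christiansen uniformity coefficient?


mean = 9.500000 mm
MAD = 2.333333 mm
CU = (1 - 2.333333/9.500000)*100

75.4386 %


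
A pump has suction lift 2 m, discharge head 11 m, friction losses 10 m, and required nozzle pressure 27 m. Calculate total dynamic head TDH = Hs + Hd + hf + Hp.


TDH = Hs + Hd + hf + Hp = 2 + 11 + 10 + 27 = 50

50 m


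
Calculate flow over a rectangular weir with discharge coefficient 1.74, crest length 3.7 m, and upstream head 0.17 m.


Q = C * L * H^(3/2) = 1.74 * 3.7 * 0.17^1.5 = 1.74 * 3.7 * 0.070093

0.4513 m^3/s


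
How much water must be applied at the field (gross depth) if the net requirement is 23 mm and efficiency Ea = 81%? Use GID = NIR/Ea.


Ea = 81% = 0.81
GID = NIR / Ea = 23 / 0.81 = 28.3951 mm

28.3951 mm


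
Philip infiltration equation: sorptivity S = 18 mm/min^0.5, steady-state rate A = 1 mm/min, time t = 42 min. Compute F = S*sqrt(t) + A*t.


F = S*sqrt(t) + A*t
F = 18*sqrt(42) + 1*42
F = 18*6.480741 + 42

158.6533 mm


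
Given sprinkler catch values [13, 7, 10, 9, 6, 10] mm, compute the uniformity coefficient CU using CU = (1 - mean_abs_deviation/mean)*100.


mean = 9.166667 mm
MAD = 1.833333 mm
CU = (1 - 1.833333/9.166667)*100

80.0000 %


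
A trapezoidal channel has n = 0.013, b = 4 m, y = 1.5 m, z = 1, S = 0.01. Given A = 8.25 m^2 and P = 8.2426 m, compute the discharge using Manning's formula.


R = A/P = 8.25/8.2426 = 1.000898
Q = (1/0.013) * 8.25 * 1.000898^(2/3) * 0.01^0.5

63.4995 m^3/s


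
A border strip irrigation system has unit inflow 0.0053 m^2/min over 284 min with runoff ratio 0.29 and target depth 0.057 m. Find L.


L = q*t/((1+r)*Z)
L = 0.0053*284/((1+0.29)*0.057)
L = 1.5052/0.07353

20.4706 m


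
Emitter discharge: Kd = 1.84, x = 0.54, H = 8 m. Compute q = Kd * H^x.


q = Kd * H^x = 1.84 * 8^0.54 = 1.84 * 3.073750

5.6557 L/h


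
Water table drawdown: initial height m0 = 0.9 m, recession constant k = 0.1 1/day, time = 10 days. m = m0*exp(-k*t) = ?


m = m0 * exp(-k*t)
m = 0.9 * exp(-0.1 * 10)
m = 0.9 * exp(-1.0000)

0.3311 m


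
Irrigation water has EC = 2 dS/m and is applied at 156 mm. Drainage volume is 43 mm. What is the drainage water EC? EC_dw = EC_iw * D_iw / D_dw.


EC_dw = EC_iw * D_iw / D_dw
EC_dw = 2 * 156 / 43
EC_dw = 312 / 43

7.2558 dS/m


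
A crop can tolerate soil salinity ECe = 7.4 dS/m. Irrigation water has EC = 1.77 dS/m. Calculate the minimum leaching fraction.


LR = ECiw / (5*ECe - ECiw)
LR = 1.77 / (5*7.4 - 1.77)
LR = 1.77 / 35.2300

0.0502


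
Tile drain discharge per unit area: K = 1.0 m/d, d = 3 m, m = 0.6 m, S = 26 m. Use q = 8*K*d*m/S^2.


q = 8*K*d*m/S^2
q = 8*1.0*3*0.6/26^2
q = 14.4000 / 676

0.0213 m/d


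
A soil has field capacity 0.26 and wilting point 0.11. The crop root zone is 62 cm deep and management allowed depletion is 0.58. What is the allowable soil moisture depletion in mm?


SMD = (FC - PWP) * d * MAD * 10
SMD = (0.26 - 0.11) * 62 * 0.58 * 10
SMD = 0.1500 * 62 * 0.58 * 10

53.9400 mm


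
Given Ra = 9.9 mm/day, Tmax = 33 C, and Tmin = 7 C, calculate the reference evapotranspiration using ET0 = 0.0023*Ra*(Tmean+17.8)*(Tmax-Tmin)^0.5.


Tmean = (Tmax + Tmin)/2 = (33 + 7)/2 = 20.0
ET0 = 0.0023 * 9.9 * (20.0 + 17.8) * sqrt(33 - 7)
ET0 = 0.0023 * 9.9 * 37.8 * 5.099020

4.3888 mm/day


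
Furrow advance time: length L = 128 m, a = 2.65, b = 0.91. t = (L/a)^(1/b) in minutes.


t = (L/a)^(1/b)
t = (128/2.65)^(1/0.91)
t = 48.301887^(1/0.91)

70.8778 min


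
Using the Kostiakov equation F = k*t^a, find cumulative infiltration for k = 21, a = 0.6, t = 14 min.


F = k * t^a = 21 * 14^0.6
F = 21 * 4.871658

102.3048 mm


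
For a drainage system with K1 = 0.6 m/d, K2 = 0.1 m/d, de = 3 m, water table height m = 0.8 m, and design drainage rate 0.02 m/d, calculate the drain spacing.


S^2 = 8*K2*de*m/q + 4*K1*m^2/q
S^2 = 8*0.1*3*0.8/0.02 + 4*0.6*0.8^2/0.02
S = sqrt(172.8000)

13.1453 m


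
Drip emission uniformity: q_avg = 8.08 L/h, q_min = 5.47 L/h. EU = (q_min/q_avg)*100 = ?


EU = (q_min/q_avg)*100 = (5.47/8.08)*100 = 67.6980%

67.6980 %


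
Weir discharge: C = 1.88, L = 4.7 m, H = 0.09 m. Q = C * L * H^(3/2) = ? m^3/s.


Q = C * L * H^(3/2) = 1.88 * 4.7 * 0.09^1.5 = 1.88 * 4.7 * 0.027000

0.2386 m^3/s


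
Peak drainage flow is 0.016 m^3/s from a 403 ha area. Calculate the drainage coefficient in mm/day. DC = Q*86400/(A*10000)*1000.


DC = Q * 86400 / (A * 10000) * 1000
DC = 0.016 * 86400 / (403 * 10000) * 1000
DC = 1382400.0000 / 4030000

0.3430 mm/day


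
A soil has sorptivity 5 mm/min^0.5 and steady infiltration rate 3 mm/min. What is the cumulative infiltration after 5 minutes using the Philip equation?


F = S*sqrt(t) + A*t
F = 5*sqrt(5) + 3*5
F = 5*2.236068 + 15

26.1803 mm


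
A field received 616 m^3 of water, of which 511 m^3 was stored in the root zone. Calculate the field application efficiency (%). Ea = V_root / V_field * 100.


Ea = V_root / V_field * 100 = 511 / 616 * 100 = 82.9545%

82.9545 %


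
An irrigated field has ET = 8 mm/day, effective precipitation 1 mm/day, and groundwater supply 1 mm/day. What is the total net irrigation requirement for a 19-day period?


Daily deficit = ET - Pe - GW = 8 - 1 - 1 = 6 mm/day
NIR = 6 * 19 = 114 mm

114.0000 mm


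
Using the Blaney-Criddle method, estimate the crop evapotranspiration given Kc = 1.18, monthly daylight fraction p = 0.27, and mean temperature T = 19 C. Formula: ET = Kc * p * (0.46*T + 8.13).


ET = Kc * p * (0.46*T + 8.13)
ET = 1.18 * 0.27 * (0.46*19 + 8.13)
ET = 1.18 * 0.27 * 16.8700

5.3748 mm/day
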